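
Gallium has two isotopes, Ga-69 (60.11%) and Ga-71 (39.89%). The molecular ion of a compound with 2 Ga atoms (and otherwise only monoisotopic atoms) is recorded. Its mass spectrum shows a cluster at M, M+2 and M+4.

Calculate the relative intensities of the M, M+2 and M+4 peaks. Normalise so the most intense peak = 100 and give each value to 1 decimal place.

Each Ga atom is independently Ga-69 (p = 0.6011) or Ga-71 (q = 0.3989); the cluster is the binomial expansion (p + q)^2.
P(M) = 0.6011^2 = 0.361321
P(M+2) = 2 × 0.6011^1 × 0.3989^1 = 0.479558
P(M+4) = 0.3989^2 = 0.159121
The M+2 peak is largest (0.479558); scaling to 100 gives 75.3 : 100.0 : 33.2.

75.3 : 100.0 : 33.2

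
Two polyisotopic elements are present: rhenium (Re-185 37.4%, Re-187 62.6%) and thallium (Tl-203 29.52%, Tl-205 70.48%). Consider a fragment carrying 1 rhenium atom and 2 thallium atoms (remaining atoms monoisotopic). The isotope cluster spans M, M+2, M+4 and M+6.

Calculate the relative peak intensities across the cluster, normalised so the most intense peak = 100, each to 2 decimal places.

Rhenium pattern (n=1): 0.3740 : 0.6260
Thallium pattern (n=2): 0.08714304 : 0.41611392 : 0.49674304
Convolve the two distributions (both contribute in 2-u steps):
  M: 0.3740×0.08714304 = 0.032591
  M+2: 0.3740×0.41611392 + 0.6260×0.08714304 = 0.210178
  M+4: 0.3740×0.49674304 + 0.6260×0.41611392 = 0.446269
  M+6: 0.6260×0.49674304 = 0.310961
Scale to base peak (0.446269) = 100: 7.30 : 47.10 : 100.00 : 69.68

7.30 : 47.10 : 100.00 : 69.68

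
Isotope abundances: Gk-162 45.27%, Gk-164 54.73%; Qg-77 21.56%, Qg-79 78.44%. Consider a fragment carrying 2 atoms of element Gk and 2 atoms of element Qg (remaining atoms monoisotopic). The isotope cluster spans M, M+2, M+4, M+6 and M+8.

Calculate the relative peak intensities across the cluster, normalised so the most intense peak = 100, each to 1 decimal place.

Element Gk pattern (n=2): 0.20493729 : 0.49552542 : 0.29953729
Element Qg pattern (n=2): 0.04648336 : 0.33823328 : 0.61528336
Convolve the two distributions (both contribute in 2-u steps):
  M: 0.20493729×0.04648336 = 0.009526
  M+2: 0.20493729×0.33823328 + 0.49552542×0.04648336 = 0.092350
  M+4: 0.20493729×0.61528336 + 0.49552542×0.33823328 + 0.29953729×0.04648336 = 0.307621
  M+6: 0.49552542×0.61528336 + 0.29953729×0.33823328 = 0.406202
  M+8: 0.29953729×0.61528336 = 0.184300
Scale to base peak (0.406202) = 100: 2.3 : 22.7 : 75.7 : 100.0 : 45.4

2.3 : 22.7 : 75.7 : 100.0 : 45.4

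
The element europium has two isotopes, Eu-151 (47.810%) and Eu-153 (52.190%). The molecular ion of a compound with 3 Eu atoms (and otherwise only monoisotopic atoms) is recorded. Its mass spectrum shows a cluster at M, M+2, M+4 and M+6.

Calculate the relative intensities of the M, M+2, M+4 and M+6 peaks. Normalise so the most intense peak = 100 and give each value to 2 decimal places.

Each Eu atom is independently Eu-151 (p = 0.47810) or Eu-153 (q = 0.52190); the cluster is the binomial expansion (p + q)^3.
P(M) = 0.47810^3 = 0.109284
P(M+2) = 3 × 0.47810^2 × 0.52190^1 = 0.357887
P(M+4) = 3 × 0.47810^1 × 0.52190^2 = 0.390674
P(M+6) = 0.52190^3 = 0.142155
The M+4 peak is largest (0.390674); scaling to 100 gives 27.97 : 91.61 : 100.00 : 36.39.

27.97 : 91.61 : 100.00 : 36.39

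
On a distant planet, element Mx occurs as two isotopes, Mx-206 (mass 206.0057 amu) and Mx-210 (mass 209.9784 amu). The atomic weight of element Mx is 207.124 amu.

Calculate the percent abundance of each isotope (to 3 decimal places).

Writing the weighted mean with unknown fraction x of Mx-206:
206.0057·x + 209.9784·(1 − x) = 207.124
(206.0057 − 209.9784)·x = 207.124 − 209.9784
x = -2.8544 / -3.9727 = 0.71850 → 71.850% Mx-206, 28.150% Mx-210.

Mx-206: 71.850%, Mx-210: 28.150%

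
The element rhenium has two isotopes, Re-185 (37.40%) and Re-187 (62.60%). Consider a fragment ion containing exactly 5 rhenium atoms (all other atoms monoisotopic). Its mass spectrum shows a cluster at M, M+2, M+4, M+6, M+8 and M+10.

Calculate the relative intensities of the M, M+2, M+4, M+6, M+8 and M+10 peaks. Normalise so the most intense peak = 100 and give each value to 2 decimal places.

2.13 : 17.85 : 59.74 : 100.00 : 83.69 : 28.02

The 5 Re atoms are independent, so intensities follow the terms of (0.3740 + 0.6260)^5.
P(M) = 0.3740^5 = 0.007317
P(M+2) = 5 × 0.3740^4 × 0.6260^1 = 0.061239
P(M+4) = 10 × 0.3740^3 × 0.6260^2 = 0.205005
P(M+6) = 10 × 0.3740^2 × 0.6260^3 = 0.343136
P(M+8) = 5 × 0.3740^1 × 0.6260^4 = 0.287170
P(M+10) = 0.6260^5 = 0.096133
The M+6 peak is largest (0.343136); scaling to 100 gives 2.13 : 17.85 : 59.74 : 100.00 : 83.69 : 28.02.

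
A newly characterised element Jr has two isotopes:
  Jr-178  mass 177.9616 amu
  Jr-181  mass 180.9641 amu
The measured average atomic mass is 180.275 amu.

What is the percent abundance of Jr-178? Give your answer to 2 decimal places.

Writing the weighted mean with unknown fraction x of Jr-178:
177.9616·x + 180.9641·(1 − x) = 180.275
(177.9616 − 180.9641)·x = 180.275 − 180.9641
x = -0.6891 / -3.0025 = 0.22951 → 22.95% Jr-178, 77.05% Jr-181.

22.95%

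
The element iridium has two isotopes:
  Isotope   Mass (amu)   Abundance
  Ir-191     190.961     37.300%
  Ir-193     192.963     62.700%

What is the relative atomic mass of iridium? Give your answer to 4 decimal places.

Average mass = Σ (abundance × isotope mass) = 0.37300 × 190.961 + 0.62700 × 192.963
= 71.22845 + 120.98780 = 192.21625 amu

192.2163 amu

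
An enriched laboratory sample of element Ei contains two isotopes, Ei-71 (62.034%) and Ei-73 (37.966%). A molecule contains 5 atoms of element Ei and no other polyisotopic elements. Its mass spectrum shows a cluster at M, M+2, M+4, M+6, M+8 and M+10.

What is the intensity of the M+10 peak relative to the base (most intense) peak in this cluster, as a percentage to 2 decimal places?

Term probabilities: M 0.0919, M+2 0.2811, M+4 0.3441, M+6 0.2106, M+8 0.0644, M+10 0.0079. Base peak = M+4.
P(M+4) = C(5,2) × 0.62034^3 × 0.37966^2 = 10 × 0.2387203 × 0.14414172 = 0.344096 (base)
P(M+10) = C(5,5) × 0.62034^0 × 0.37966^5 = 1 × 1.0000 × 0.00788813 = 0.007888
Relative intensity = 0.007888 / 0.344096 × 100 = 2.29

2.29%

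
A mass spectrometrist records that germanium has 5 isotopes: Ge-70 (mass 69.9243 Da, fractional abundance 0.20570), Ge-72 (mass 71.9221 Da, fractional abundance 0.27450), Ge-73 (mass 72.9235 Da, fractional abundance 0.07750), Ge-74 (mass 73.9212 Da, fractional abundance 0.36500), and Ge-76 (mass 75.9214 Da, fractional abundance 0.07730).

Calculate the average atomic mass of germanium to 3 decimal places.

The abundance-weighted mean is 0.20570 × 69.9243 + 0.27450 × 71.9221 + 0.07750 × 72.9235 + 0.36500 × 73.9212 + 0.07730 × 75.9214
= 14.38343 + 19.74262 + 5.65157 + 26.98124 + 5.86872 = 72.62758 Da

72.628 Da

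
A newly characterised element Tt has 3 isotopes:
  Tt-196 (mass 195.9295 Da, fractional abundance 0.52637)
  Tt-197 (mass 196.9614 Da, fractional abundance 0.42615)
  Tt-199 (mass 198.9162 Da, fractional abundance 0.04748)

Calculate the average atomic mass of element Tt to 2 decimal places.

Ar = Σ fᵢ·mᵢ = 0.52637 × 195.9295 + 0.42615 × 196.9614 + 0.04748 × 198.9162
= 103.13141 + 83.93510 + 9.44454 = 196.51105 Da

196.51 Da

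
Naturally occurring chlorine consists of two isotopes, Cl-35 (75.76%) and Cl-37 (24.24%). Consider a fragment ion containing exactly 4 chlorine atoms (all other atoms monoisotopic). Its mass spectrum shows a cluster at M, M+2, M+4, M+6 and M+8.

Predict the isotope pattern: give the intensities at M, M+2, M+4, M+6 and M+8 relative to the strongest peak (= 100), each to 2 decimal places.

78.14 : 100.00 : 47.99 : 10.24 : 0.82

Expanding (0.7576 + 0.2424)^4:
P(M) = 0.7576^4 = 0.329428
P(M+2) = 4 × 0.7576^3 × 0.2424^1 = 0.421612
P(M+4) = 6 × 0.7576^2 × 0.2424^2 = 0.202347
P(M+6) = 4 × 0.7576^1 × 0.2424^3 = 0.043162
P(M+8) = 0.2424^4 = 0.003452
The M+2 peak is largest (0.421612); scaling to 100 gives 78.14 : 100.00 : 47.99 : 10.24 : 0.82.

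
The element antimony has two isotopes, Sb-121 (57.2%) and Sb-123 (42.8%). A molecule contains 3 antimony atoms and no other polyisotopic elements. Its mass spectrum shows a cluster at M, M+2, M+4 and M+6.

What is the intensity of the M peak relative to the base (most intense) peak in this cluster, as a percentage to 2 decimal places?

(0.572 + 0.428)^3 gives M 0.1871, M+2 0.4201, M+4 0.3143, M+6 0.0784; the largest is M+2.
P(M+2) = C(3,1) × 0.572^2 × 0.428^1 = 3 × 0.327184 × 0.4280 = 0.420104 (base)
P(M) = C(3,0) × 0.572^3 × 0.428^0 = 1 × 0.18714925 × 1.0000 = 0.187149
Relative intensity = 0.187149 / 0.420104 × 100 = 44.55

44.55%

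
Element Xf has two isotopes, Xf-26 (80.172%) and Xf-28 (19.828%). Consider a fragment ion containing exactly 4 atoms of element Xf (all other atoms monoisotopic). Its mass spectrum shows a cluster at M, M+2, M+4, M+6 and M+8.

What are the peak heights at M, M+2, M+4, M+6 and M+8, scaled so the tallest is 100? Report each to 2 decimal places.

Each Xf atom is independently Xf-26 (p = 0.80172) or Xf-28 (q = 0.19828); the cluster is the binomial expansion (p + q)^4.
P(M) = 0.80172^4 = 0.413134
P(M+2) = 4 × 0.80172^3 × 0.19828^1 = 0.408702
P(M+4) = 6 × 0.80172^2 × 0.19828^2 = 0.151619
P(M+6) = 4 × 0.80172^1 × 0.19828^3 = 0.024999
P(M+8) = 0.19828^4 = 0.001546
The M peak is largest (0.413134); scaling to 100 gives 100.00 : 98.93 : 36.70 : 6.05 : 0.37.

100.00 : 98.93 : 36.70 : 6.05 : 0.37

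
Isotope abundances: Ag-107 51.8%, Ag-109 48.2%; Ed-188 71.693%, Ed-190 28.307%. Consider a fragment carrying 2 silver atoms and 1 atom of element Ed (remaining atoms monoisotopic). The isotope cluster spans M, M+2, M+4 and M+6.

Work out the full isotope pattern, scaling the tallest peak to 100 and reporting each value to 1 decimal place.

44.3 : 100.0 : 71.0 : 15.2

Silver pattern (n=2): 0.268324 : 0.499352 : 0.232324
Element Ed pattern (n=1): 0.71693 : 0.28307
Convolve the two distributions (both contribute in 2-u steps):
  M: 0.268324×0.71693 = 0.192370
  M+2: 0.268324×0.28307 + 0.499352×0.71693 = 0.433955
  M+4: 0.499352×0.28307 + 0.232324×0.71693 = 0.307912
  M+6: 0.232324×0.28307 = 0.065764
Scale to base peak (0.433955) = 100: 44.3 : 100.0 : 71.0 : 15.2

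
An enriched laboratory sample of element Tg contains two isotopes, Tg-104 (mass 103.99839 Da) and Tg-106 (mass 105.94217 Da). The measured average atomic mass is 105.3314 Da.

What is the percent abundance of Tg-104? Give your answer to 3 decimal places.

Let x be the fractional abundance of Tg-104; then Tg-106 has abundance 1 − x.
103.99839·x + 105.94217·(1 − x) = 105.3314
(103.99839 − 105.94217)·x = 105.3314 − 105.94217
x = -0.61077 / -1.94378 = 0.31422 → 31.422% Tg-104, 68.578% Tg-106.

31.422%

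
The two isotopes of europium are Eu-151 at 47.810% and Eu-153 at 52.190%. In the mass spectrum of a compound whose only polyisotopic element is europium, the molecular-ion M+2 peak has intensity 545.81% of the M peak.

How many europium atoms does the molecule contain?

5

With n Eu atoms, P(M+2)/P(M) = C(n,1)·p^(n−1)q / p^n = n·q/p = n · 0.52190/0.47810.
n = 5.4581 × 0.47810/0.52190 = 5.00 ≈ 5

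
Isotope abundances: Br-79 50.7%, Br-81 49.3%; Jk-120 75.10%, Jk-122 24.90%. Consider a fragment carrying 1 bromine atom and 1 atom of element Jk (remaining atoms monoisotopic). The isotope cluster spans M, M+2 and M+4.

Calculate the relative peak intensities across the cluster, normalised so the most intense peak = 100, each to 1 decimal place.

76.7 : 100.0 : 24.7

Bromine pattern (n=1): 0.5070 : 0.4930
Element Jk pattern (n=1): 0.7510 : 0.2490
Convolve the two distributions (both contribute in 2-u steps):
  M: 0.5070×0.7510 = 0.380757
  M+2: 0.5070×0.2490 + 0.4930×0.7510 = 0.496486
  M+4: 0.4930×0.2490 = 0.122757
Scale to base peak (0.496486) = 100: 76.7 : 100.0 : 24.7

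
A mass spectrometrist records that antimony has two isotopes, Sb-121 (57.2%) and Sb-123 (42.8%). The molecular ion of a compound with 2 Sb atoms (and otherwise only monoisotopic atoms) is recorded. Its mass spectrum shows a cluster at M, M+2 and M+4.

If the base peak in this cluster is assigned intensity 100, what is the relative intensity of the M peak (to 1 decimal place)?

(0.572 + 0.428)^2 gives M 0.3272, M+2 0.4896, M+4 0.1832; the largest is M+2.
P(M+2) = C(2,1) × 0.572^1 × 0.428^1 = 2 × 0.5720 × 0.4280 = 0.489632 (base)
P(M) = C(2,0) × 0.572^2 × 0.428^0 = 1 × 0.327184 × 1.0000 = 0.327184
Relative intensity = 0.327184 / 0.489632 × 100 = 66.8

66.8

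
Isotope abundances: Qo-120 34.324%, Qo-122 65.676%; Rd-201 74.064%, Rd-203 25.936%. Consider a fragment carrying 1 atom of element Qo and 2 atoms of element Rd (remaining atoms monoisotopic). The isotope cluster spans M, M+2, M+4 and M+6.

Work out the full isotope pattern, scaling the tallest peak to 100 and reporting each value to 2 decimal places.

38.26 : 100.00 : 55.96 : 8.98

Element Qo pattern (n=1): 0.34324 : 0.65676
Element Rd pattern (n=2): 0.54854761 : 0.38418478 : 0.06726761
Convolve the two distributions (both contribute in 2-u steps):
  M: 0.34324×0.54854761 = 0.188283
  M+2: 0.34324×0.38418478 + 0.65676×0.54854761 = 0.492132
  M+4: 0.34324×0.06726761 + 0.65676×0.38418478 = 0.275406
  M+6: 0.65676×0.06726761 = 0.044179
Scale to base peak (0.492132) = 100: 38.26 : 100.00 : 55.96 : 8.98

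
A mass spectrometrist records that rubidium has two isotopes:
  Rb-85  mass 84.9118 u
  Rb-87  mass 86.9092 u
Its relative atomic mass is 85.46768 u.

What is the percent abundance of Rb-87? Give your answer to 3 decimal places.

Let x be the fractional abundance of Rb-85; then Rb-87 has abundance 1 − x.
84.9118·x + 86.9092·(1 − x) = 85.46768
(84.9118 − 86.9092)·x = 85.46768 − 86.9092
x = -1.44152 / -1.9974 = 0.72170 → 72.170% Rb-85, 27.830% Rb-87.

27.830%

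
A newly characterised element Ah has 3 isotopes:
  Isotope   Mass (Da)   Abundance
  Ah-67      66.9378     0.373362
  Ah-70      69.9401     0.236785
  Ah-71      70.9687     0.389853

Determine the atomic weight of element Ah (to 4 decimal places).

The abundance-weighted mean is 0.373362 × 66.9378 + 0.236785 × 69.9401 + 0.389853 × 70.9687
= 24.99203 + 16.56077 + 27.66736 = 69.22016 Da

69.2202 Da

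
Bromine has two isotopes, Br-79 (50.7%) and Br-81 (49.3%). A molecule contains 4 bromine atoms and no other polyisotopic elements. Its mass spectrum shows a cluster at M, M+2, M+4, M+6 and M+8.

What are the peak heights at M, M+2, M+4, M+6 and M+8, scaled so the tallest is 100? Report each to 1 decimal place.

17.6 : 68.6 : 100.0 : 64.8 : 15.8

Each Br atom is independently Br-79 (p = 0.507) or Br-81 (q = 0.493); the cluster is the binomial expansion (p + q)^4.
P(M) = 0.507^4 = 0.066074
P(M+2) = 4 × 0.507^3 × 0.493^1 = 0.256999
P(M+4) = 6 × 0.507^2 × 0.493^2 = 0.374853
P(M+6) = 4 × 0.507^1 × 0.493^3 = 0.243001
P(M+8) = 0.493^4 = 0.059073
The M+4 peak is largest (0.374853); scaling to 100 gives 17.6 : 68.6 : 100.0 : 64.8 : 15.8.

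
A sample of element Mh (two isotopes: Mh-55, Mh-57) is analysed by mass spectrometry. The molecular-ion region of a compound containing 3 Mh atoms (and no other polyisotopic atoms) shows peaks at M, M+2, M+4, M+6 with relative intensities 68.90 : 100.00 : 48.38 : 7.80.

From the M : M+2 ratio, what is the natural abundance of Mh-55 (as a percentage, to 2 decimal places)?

If p is the fraction of Mh that is Mh-55, then I(M+2)/I(M) = [C(3,1)·p^2·(1−p)] / p^3 = 3·(1−p)/p = 100.00/68.90 = 1.4514
(1−p)/p = 1.4514/3 = 0.4838  ⇒  p = 1/(1 + 0.4838) = 0.6739
Mh-55: 67.39%, Mh-57: 32.61%.

67.39%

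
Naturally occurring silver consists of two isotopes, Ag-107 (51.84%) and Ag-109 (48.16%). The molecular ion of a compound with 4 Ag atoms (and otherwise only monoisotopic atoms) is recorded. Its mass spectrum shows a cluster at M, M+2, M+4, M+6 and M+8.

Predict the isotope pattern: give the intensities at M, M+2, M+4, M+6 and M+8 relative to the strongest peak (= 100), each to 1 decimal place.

19.3 : 71.8 : 100.0 : 61.9 : 14.4

Each Ag atom is independently Ag-107 (p = 0.5184) or Ag-109 (q = 0.4816); the cluster is the binomial expansion (p + q)^4.
P(M) = 0.5184^4 = 0.072220
P(M+2) = 4 × 0.5184^3 × 0.4816^1 = 0.268375
P(M+4) = 6 × 0.5184^2 × 0.4816^2 = 0.373985
P(M+6) = 4 × 0.5184^1 × 0.4816^3 = 0.231624
P(M+8) = 0.4816^4 = 0.053795
The M+4 peak is largest (0.373985); scaling to 100 gives 19.3 : 71.8 : 100.0 : 61.9 : 14.4.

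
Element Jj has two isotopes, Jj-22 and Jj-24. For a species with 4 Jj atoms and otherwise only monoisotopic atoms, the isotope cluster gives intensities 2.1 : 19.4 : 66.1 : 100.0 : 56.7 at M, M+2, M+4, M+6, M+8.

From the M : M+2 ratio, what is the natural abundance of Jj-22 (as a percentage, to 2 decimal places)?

Let p = fractional abundance of Jj-22. I(M+2)/I(M) = [C(4,1)·p^3·(1−p)] / p^4 = 4·(1−p)/p = 19.4/2.1 = 9.2381
(1−p)/p = 9.2381/4 = 2.3095  ⇒  p = 1/(1 + 2.3095) = 0.3022
Jj-22: 30.22%, Jj-24: 69.78%.

30.22%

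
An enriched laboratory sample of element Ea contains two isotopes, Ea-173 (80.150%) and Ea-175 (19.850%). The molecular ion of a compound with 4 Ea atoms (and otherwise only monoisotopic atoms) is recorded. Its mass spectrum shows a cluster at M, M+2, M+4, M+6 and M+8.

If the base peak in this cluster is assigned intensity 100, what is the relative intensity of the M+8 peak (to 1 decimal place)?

0.4

Binomial terms of (0.80150 + 0.19850)^4: M 0.4127, M+2 0.4088, M+4 0.1519, M+6 0.0251, M+8 0.0016 → M is the base peak.
P(M) = C(4,0) × 0.80150^4 × 0.19850^0 = 1 × 0.41268065 × 1.0000 = 0.412681 (base)
P(M+8) = C(4,4) × 0.80150^0 × 0.19850^4 = 1 × 1.0000 × 0.00155254 = 0.001553
Relative intensity = 0.001553 / 0.412681 × 100 = 0.4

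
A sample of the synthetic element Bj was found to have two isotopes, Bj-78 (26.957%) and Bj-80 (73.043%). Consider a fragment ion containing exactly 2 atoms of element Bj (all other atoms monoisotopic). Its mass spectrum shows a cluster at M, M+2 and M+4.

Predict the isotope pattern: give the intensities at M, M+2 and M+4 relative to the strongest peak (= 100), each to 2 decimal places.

The 2 Bj atoms are independent, so intensities follow the terms of (0.26957 + 0.73043)^2.
P(M) = 0.26957^2 = 0.072668
P(M+2) = 2 × 0.26957^1 × 0.73043^1 = 0.393804
P(M+4) = 0.73043^2 = 0.533528
The M+4 peak is largest (0.533528); scaling to 100 gives 13.62 : 73.81 : 100.00.

13.62 : 73.81 : 100.00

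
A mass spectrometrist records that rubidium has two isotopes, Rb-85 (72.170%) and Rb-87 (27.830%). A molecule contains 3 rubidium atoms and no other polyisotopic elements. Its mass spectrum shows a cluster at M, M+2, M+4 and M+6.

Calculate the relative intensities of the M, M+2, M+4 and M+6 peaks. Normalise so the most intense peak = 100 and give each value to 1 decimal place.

86.4 : 100.0 : 38.6 : 5.0

The 3 Rb atoms are independent, so intensities follow the terms of (0.72170 + 0.27830)^3.
P(M) = 0.72170^3 = 0.375898
P(M+2) = 3 × 0.72170^2 × 0.27830^1 = 0.434858
P(M+4) = 3 × 0.72170^1 × 0.27830^2 = 0.167689
P(M+6) = 0.27830^3 = 0.021555
The M+2 peak is largest (0.434858); scaling to 100 gives 86.4 : 100.0 : 38.6 : 5.0.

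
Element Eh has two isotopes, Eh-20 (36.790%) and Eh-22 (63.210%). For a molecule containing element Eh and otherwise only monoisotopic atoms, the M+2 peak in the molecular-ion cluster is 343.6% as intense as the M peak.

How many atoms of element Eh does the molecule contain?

For n independent Eh atoms, I(M+2)/I(M) = n · (abundance Eh-22) / (abundance Eh-20) = n · 0.63210/0.36790.
n = 3.436 × 0.36790/0.63210 = 2.00 ≈ 2

2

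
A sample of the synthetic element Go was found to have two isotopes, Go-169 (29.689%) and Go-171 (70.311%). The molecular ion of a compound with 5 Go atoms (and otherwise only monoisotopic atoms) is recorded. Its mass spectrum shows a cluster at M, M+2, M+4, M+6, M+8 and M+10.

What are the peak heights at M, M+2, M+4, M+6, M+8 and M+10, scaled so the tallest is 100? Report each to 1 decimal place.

Each Go atom is independently Go-169 (p = 0.29689) or Go-171 (q = 0.70311); the cluster is the binomial expansion (p + q)^5.
P(M) = 0.29689^5 = 0.002307
P(M+2) = 5 × 0.29689^4 × 0.70311^1 = 0.027313
P(M+4) = 10 × 0.29689^3 × 0.70311^2 = 0.129370
P(M+6) = 10 × 0.29689^2 × 0.70311^3 = 0.306380
P(M+8) = 5 × 0.29689^1 × 0.70311^4 = 0.362793
P(M+10) = 0.70311^5 = 0.171837
The M+8 peak is largest (0.362793); scaling to 100 gives 0.6 : 7.5 : 35.7 : 84.5 : 100.0 : 47.4.

0.6 : 7.5 : 35.7 : 84.5 : 100.0 : 47.4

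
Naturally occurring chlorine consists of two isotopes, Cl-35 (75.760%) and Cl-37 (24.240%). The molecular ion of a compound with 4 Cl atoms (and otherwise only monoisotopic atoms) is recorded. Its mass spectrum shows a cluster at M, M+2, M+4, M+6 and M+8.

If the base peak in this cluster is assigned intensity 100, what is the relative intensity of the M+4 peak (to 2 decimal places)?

Term probabilities: M 0.3294, M+2 0.4216, M+4 0.2023, M+6 0.0432, M+8 0.0035. Base peak = M+2.
P(M+2) = C(4,1) × 0.75760^3 × 0.24240^1 = 4 × 0.4348304 × 0.2424 = 0.421612 (base)
P(M+4) = C(4,2) × 0.75760^2 × 0.24240^2 = 6 × 0.57395776 × 0.05875776 = 0.202347
Relative intensity = 0.202347 / 0.421612 × 100 = 47.99

47.99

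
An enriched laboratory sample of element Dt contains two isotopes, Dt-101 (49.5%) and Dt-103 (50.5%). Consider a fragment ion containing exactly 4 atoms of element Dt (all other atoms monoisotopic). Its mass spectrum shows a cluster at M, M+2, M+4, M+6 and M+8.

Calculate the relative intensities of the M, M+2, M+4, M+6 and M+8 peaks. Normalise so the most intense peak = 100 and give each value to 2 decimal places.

16.01 : 65.35 : 100.00 : 68.01 : 17.35

Expanding (0.495 + 0.505)^4:
P(M) = 0.495^4 = 0.060037
P(M+2) = 4 × 0.495^3 × 0.505^1 = 0.245000
P(M+4) = 6 × 0.495^2 × 0.505^2 = 0.374925
P(M+6) = 4 × 0.495^1 × 0.505^3 = 0.254999
P(M+8) = 0.505^4 = 0.065038
The M+4 peak is largest (0.374925); scaling to 100 gives 16.01 : 65.35 : 100.00 : 68.01 : 17.35.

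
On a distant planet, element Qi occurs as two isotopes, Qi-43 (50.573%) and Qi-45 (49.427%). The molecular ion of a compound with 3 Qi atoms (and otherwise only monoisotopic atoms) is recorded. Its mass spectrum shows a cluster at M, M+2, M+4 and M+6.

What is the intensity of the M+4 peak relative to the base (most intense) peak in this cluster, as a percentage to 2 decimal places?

(0.50573 + 0.49427)^3 gives M 0.1293, M+2 0.3792, M+4 0.3707, M+6 0.1208; the largest is M+2.
P(M+2) = C(3,1) × 0.50573^2 × 0.49427^1 = 3 × 0.25576283 × 0.49427 = 0.379248 (base)
P(M+4) = C(3,2) × 0.50573^1 × 0.49427^2 = 3 × 0.50573 × 0.24430283 = 0.370654
Relative intensity = 0.370654 / 0.379248 × 100 = 97.73

97.73%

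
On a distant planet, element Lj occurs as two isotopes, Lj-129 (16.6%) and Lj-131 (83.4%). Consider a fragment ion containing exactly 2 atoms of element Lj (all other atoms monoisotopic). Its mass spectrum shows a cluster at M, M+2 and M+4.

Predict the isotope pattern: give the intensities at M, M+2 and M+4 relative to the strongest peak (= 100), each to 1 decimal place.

Each Lj atom is independently Lj-129 (p = 0.166) or Lj-131 (q = 0.834); the cluster is the binomial expansion (p + q)^2.
P(M) = 0.166^2 = 0.027556
P(M+2) = 2 × 0.166^1 × 0.834^1 = 0.276888
P(M+4) = 0.834^2 = 0.695556
The M+4 peak is largest (0.695556); scaling to 100 gives 4.0 : 39.8 : 100.0.

4.0 : 39.8 : 100.0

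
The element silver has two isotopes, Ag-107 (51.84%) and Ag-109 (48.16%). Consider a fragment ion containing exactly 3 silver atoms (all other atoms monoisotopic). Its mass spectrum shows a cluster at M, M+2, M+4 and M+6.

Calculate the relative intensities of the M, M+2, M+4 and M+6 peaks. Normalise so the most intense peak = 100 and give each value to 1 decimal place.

35.9 : 100.0 : 92.9 : 28.8

Each Ag atom is independently Ag-107 (p = 0.5184) or Ag-109 (q = 0.4816); the cluster is the binomial expansion (p + q)^3.
P(M) = 0.5184^3 = 0.139314
P(M+2) = 3 × 0.5184^2 × 0.4816^1 = 0.388273
P(M+4) = 3 × 0.5184^1 × 0.4816^2 = 0.360711
P(M+6) = 0.4816^3 = 0.111702
The M+2 peak is largest (0.388273); scaling to 100 gives 35.9 : 100.0 : 92.9 : 28.8.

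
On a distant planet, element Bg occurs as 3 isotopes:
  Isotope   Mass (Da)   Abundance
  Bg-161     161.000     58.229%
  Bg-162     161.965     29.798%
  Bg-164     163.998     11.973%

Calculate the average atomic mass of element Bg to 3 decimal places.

Weight each isotope mass by its fractional abundance: 0.58229 × 161.000 + 0.29798 × 161.965 + 0.11973 × 163.998
= 93.7487 + 48.2623 + 19.6355 = 161.6465 Da

161.647 Da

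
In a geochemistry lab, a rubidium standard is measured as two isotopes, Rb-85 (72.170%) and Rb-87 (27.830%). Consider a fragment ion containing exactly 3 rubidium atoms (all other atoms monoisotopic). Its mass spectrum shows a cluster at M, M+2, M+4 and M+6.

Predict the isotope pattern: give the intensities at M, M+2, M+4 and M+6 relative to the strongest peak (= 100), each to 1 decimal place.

The 3 Rb atoms are independent, so intensities follow the terms of (0.72170 + 0.27830)^3.
P(M) = 0.72170^3 = 0.375898
P(M+2) = 3 × 0.72170^2 × 0.27830^1 = 0.434858
P(M+4) = 3 × 0.72170^1 × 0.27830^2 = 0.167689
P(M+6) = 0.27830^3 = 0.021555
The M+2 peak is largest (0.434858); scaling to 100 gives 86.4 : 100.0 : 38.6 : 5.0.

86.4 : 100.0 : 38.6 : 5.0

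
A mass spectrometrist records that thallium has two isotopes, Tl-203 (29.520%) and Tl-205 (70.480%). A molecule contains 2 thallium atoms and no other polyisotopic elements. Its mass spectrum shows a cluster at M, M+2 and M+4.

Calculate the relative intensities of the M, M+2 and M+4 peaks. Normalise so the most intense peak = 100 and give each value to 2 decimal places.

17.54 : 83.77 : 100.00

Each Tl atom is independently Tl-203 (p = 0.29520) or Tl-205 (q = 0.70480); the cluster is the binomial expansion (p + q)^2.
P(M) = 0.29520^2 = 0.087143
P(M+2) = 2 × 0.29520^1 × 0.70480^1 = 0.416114
P(M+4) = 0.70480^2 = 0.496743
The M+4 peak is largest (0.496743); scaling to 100 gives 17.54 : 83.77 : 100.00.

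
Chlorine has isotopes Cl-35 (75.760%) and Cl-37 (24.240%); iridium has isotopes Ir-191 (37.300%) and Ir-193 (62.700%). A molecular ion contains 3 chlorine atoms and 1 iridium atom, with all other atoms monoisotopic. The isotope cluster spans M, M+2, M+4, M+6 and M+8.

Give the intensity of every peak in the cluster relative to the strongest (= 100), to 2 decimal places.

37.87 : 100.00 : 72.73 : 20.79 : 2.08

Chlorine pattern (n=3): 0.4348304 : 0.41738208 : 0.13354464 : 0.01424288
Iridium pattern (n=1): 0.3730 : 0.6270
Convolve the two distributions (both contribute in 2-u steps):
  M: 0.4348304×0.3730 = 0.162192
  M+2: 0.4348304×0.6270 + 0.41738208×0.3730 = 0.428322
  M+4: 0.41738208×0.6270 + 0.13354464×0.3730 = 0.311511
  M+6: 0.13354464×0.6270 + 0.01424288×0.3730 = 0.089045
  M+8: 0.01424288×0.6270 = 0.008930
Scale to base peak (0.428322) = 100: 37.87 : 100.00 : 72.73 : 20.79 : 2.08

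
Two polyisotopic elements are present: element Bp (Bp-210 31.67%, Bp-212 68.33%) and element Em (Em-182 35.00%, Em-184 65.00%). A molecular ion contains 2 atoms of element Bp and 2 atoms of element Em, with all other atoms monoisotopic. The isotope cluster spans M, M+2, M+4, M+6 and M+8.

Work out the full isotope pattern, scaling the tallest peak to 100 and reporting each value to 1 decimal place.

Element Bp pattern (n=2): 0.10029889 : 0.43280222 : 0.46689889
Element Em pattern (n=2): 0.1225 : 0.4550 : 0.4225
Convolve the two distributions (both contribute in 2-u steps):
  M: 0.10029889×0.1225 = 0.012287
  M+2: 0.10029889×0.4550 + 0.43280222×0.1225 = 0.098654
  M+4: 0.10029889×0.4225 + 0.43280222×0.4550 + 0.46689889×0.1225 = 0.296496
  M+6: 0.43280222×0.4225 + 0.46689889×0.4550 = 0.395298
  M+8: 0.46689889×0.4225 = 0.197265
Scale to base peak (0.395298) = 100: 3.1 : 25.0 : 75.0 : 100.0 : 49.9

3.1 : 25.0 : 75.0 : 100.0 : 49.9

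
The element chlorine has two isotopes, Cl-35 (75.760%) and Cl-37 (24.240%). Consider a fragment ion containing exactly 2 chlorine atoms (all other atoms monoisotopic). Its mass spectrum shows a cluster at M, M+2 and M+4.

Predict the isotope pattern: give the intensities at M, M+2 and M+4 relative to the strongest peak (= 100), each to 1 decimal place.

The 2 Cl atoms are independent, so intensities follow the terms of (0.75760 + 0.24240)^2.
P(M) = 0.75760^2 = 0.573958
P(M+2) = 2 × 0.75760^1 × 0.24240^1 = 0.367284
P(M+4) = 0.24240^2 = 0.058758
The M peak is largest (0.573958); scaling to 100 gives 100.0 : 64.0 : 10.2.

100.0 : 64.0 : 10.2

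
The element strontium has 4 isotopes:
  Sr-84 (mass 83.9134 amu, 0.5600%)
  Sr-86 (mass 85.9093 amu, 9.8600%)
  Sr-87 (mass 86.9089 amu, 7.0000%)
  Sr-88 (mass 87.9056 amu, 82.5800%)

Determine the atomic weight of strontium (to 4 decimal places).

87.6166 amu

Weight each isotope mass by its fractional abundance: 0.005600 × 83.9134 + 0.098600 × 85.9093 + 0.070000 × 86.9089 + 0.825800 × 87.9056
= 0.46992 + 8.47066 + 6.08362 + 72.59244 = 87.61664 amu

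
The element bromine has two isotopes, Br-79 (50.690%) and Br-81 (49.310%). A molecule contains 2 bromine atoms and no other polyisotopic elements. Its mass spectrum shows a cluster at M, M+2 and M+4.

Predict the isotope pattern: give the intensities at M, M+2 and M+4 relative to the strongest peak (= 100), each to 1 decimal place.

The 2 Br atoms are independent, so intensities follow the terms of (0.50690 + 0.49310)^2.
P(M) = 0.50690^2 = 0.256948
P(M+2) = 2 × 0.50690^1 × 0.49310^1 = 0.499905
P(M+4) = 0.49310^2 = 0.243148
The M+2 peak is largest (0.499905); scaling to 100 gives 51.4 : 100.0 : 48.6.

51.4 : 100.0 : 48.6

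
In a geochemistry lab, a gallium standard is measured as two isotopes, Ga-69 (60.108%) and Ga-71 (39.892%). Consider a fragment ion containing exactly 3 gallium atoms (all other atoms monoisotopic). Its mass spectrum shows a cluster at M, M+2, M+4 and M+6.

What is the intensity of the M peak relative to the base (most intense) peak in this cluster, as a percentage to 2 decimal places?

Binomial terms of (0.60108 + 0.39892)^3: M 0.2172, M+2 0.4324, M+4 0.2870, M+6 0.0635 → M+2 is the base peak.
P(M+2) = C(3,1) × 0.60108^2 × 0.39892^1 = 3 × 0.36129717 × 0.39892 = 0.432386 (base)
P(M) = C(3,0) × 0.60108^3 × 0.39892^0 = 1 × 0.2171685 × 1.0000 = 0.217169
Relative intensity = 0.217169 / 0.432386 × 100 = 50.23

50.23%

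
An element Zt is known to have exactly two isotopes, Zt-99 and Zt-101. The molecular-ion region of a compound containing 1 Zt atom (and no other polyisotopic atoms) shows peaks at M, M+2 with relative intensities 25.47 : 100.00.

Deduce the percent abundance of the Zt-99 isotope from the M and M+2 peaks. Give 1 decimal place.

20.3%

Write p for the Zt-99 fraction. I(M+2)/I(M) = [C(1,1)·p^0·(1−p)] / p^1 = 1·(1−p)/p = 100.00/25.47 = 3.9262
(1−p)/p = 3.9262/1 = 3.9262  ⇒  p = 1/(1 + 3.9262) = 0.2030
Zt-99: 20.3%, Zt-101: 79.7%.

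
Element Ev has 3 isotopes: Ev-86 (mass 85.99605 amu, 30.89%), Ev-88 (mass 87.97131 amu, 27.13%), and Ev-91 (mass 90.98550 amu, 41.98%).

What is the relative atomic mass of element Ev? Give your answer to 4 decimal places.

88.6265 amu

Ar = Σ fᵢ·mᵢ = 0.3089 × 85.99605 + 0.2713 × 87.97131 + 0.4198 × 90.98550
= 26.564180 + 23.866616 + 38.195713 = 88.626509 amu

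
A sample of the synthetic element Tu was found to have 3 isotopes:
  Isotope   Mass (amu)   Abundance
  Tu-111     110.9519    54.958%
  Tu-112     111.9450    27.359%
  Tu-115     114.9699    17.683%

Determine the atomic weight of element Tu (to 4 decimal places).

111.9341 amu

Weight each isotope mass by its fractional abundance: 0.54958 × 110.9519 + 0.27359 × 111.9450 + 0.17683 × 114.9699
= 60.97695 + 30.62703 + 20.33013 = 111.93411 amu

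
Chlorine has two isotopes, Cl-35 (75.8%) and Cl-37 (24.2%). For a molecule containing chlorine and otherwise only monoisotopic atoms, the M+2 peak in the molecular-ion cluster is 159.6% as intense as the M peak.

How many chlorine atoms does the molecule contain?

The M+2/M ratio from n Cl atoms is n · q/p = n · 0.242/0.758.
n = 1.596 × 0.758/0.242 = 5.00 ≈ 5

5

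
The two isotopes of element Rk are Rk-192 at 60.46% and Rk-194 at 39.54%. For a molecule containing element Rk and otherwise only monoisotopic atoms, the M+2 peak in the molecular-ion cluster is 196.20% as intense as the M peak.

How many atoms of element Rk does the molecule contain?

With n Rk atoms, P(M+2)/P(M) = C(n,1)·p^(n−1)q / p^n = n·q/p = n · 0.3954/0.6046.
n = 1.9620 × 0.6046/0.3954 = 3.00 ≈ 3

3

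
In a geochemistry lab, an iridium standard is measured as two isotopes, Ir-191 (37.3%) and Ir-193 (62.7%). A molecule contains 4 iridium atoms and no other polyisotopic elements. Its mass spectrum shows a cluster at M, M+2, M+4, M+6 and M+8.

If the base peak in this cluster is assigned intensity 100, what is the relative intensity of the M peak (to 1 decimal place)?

Term probabilities: M 0.0194, M+2 0.1302, M+4 0.3282, M+6 0.3678, M+8 0.1546. Base peak = M+6.
P(M+6) = C(4,3) × 0.373^1 × 0.627^3 = 4 × 0.3730 × 0.24649188 = 0.367766 (base)
P(M) = C(4,0) × 0.373^4 × 0.627^0 = 1 × 0.01935688 × 1.0000 = 0.019357
Relative intensity = 0.019357 / 0.367766 × 100 = 5.3

5.3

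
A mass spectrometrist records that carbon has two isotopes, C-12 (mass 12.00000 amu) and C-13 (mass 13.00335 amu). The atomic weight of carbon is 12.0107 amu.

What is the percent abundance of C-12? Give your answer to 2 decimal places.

With x = fraction of C-12 (so C-13 is 1 − x):
12.00000·x + 13.00335·(1 − x) = 12.0107
(12.00000 − 13.00335)·x = 12.0107 − 13.00335
x = -0.99265 / -1.00335 = 0.98934 → 98.93% C-12, 1.07% C-13.

98.93%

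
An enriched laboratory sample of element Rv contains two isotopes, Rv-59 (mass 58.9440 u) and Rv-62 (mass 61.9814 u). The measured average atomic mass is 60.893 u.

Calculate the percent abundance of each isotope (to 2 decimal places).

With x = fraction of Rv-59 (so Rv-62 is 1 − x):
58.9440·x + 61.9814·(1 − x) = 60.893
(58.9440 − 61.9814)·x = 60.893 − 61.9814
x = -1.0884 / -3.0374 = 0.35833 → 35.83% Rv-59, 64.17% Rv-62.

Rv-59: 35.83%, Rv-62: 64.17%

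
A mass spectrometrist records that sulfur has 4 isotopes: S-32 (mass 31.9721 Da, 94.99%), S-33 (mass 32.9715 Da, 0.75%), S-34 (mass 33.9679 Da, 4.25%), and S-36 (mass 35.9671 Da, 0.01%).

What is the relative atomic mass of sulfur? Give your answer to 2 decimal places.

32.06 Da

Ar = Σ fᵢ·mᵢ = 0.9499 × 31.9721 + 0.0075 × 32.9715 + 0.0425 × 33.9679 + 0.0001 × 35.9671
= 30.37030 + 0.24729 + 1.44364 + 0.00360 = 32.06483 Da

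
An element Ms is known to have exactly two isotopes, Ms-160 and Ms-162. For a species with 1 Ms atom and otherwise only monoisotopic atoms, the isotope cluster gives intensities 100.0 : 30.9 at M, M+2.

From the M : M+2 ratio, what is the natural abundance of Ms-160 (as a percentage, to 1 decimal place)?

76.4%

Write p for the Ms-160 fraction. I(M+2)/I(M) = [C(1,1)·p^0·(1−p)] / p^1 = 1·(1−p)/p = 30.9/100.0 = 0.3090
(1−p)/p = 0.3090/1 = 0.3090  ⇒  p = 1/(1 + 0.3090) = 0.7639
Ms-160: 76.4%, Ms-162: 23.6%.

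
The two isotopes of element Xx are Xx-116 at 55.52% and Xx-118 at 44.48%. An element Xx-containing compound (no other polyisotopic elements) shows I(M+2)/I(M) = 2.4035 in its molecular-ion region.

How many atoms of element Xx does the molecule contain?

For n independent Xx atoms, I(M+2)/I(M) = n · (abundance Xx-118) / (abundance Xx-116) = n · 0.4448/0.5552.
n = 2.4035 × 0.5552/0.4448 = 3.00 ≈ 3

3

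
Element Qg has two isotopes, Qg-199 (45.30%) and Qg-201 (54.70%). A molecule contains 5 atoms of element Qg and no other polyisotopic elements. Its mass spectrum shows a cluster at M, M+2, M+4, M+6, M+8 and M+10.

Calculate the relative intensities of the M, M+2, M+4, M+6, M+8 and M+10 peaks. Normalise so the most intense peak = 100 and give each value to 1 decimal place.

5.7 : 34.3 : 82.8 : 100.0 : 60.4 : 14.6

Each Qg atom is independently Qg-199 (p = 0.4530) or Qg-201 (q = 0.5470); the cluster is the binomial expansion (p + q)^5.
P(M) = 0.4530^5 = 0.019076
P(M+2) = 5 × 0.4530^4 × 0.5470^1 = 0.115173
P(M+4) = 10 × 0.4530^3 × 0.5470^2 = 0.278144
P(M+6) = 10 × 0.4530^2 × 0.5470^3 = 0.335860
P(M+8) = 5 × 0.4530^1 × 0.5470^4 = 0.202776
P(M+10) = 0.5470^5 = 0.048971
The M+6 peak is largest (0.335860); scaling to 100 gives 5.7 : 34.3 : 82.8 : 100.0 : 60.4 : 14.6.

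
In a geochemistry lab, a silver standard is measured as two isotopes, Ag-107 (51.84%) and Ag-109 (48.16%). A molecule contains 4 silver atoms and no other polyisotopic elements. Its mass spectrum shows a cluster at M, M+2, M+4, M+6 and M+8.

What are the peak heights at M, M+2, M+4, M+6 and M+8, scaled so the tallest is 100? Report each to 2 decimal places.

19.31 : 71.76 : 100.00 : 61.93 : 14.38

Each Ag atom is independently Ag-107 (p = 0.5184) or Ag-109 (q = 0.4816); the cluster is the binomial expansion (p + q)^4.
P(M) = 0.5184^4 = 0.072220
P(M+2) = 4 × 0.5184^3 × 0.4816^1 = 0.268375
P(M+4) = 6 × 0.5184^2 × 0.4816^2 = 0.373985
P(M+6) = 4 × 0.5184^1 × 0.4816^3 = 0.231624
P(M+8) = 0.4816^4 = 0.053795
The M+4 peak is largest (0.373985); scaling to 100 gives 19.31 : 71.76 : 100.00 : 61.93 : 14.38.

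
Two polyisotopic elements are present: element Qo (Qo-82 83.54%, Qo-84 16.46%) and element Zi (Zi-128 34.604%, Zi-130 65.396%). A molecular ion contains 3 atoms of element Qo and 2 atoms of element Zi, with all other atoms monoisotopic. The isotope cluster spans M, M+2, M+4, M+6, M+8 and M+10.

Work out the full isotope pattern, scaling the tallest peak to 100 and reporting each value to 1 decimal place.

Element Qo pattern (n=3): 0.58301995 : 0.34461964 : 0.06790088 : 0.00445953
Element Zi pattern (n=2): 0.11974368 : 0.45259264 : 0.42766368
Convolve the two distributions (both contribute in 2-u steps):
  M: 0.58301995×0.11974368 = 0.069813
  M+2: 0.58301995×0.45259264 + 0.34461964×0.11974368 = 0.305137
  M+4: 0.58301995×0.42766368 + 0.34461964×0.45259264 + 0.06790088×0.11974368 = 0.413439
  M+6: 0.34461964×0.42766368 + 0.06790088×0.45259264 + 0.00445953×0.11974368 = 0.178647
  M+8: 0.06790088×0.42766368 + 0.00445953×0.45259264 = 0.031057
  M+10: 0.00445953×0.42766368 = 0.001907
Scale to base peak (0.413439) = 100: 16.9 : 73.8 : 100.0 : 43.2 : 7.5 : 0.5

16.9 : 73.8 : 100.0 : 43.2 : 7.5 : 0.5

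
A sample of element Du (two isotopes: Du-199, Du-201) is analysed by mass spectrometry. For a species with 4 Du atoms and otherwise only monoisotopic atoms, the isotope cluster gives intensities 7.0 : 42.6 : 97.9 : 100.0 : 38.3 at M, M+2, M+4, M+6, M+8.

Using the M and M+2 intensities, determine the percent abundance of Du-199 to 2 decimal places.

39.66%

Let p = fractional abundance of Du-199. I(M+2)/I(M) = [C(4,1)·p^3·(1−p)] / p^4 = 4·(1−p)/p = 42.6/7.0 = 6.0857
(1−p)/p = 6.0857/4 = 1.5214  ⇒  p = 1/(1 + 1.5214) = 0.3966
Du-199: 39.66%, Du-201: 60.34%.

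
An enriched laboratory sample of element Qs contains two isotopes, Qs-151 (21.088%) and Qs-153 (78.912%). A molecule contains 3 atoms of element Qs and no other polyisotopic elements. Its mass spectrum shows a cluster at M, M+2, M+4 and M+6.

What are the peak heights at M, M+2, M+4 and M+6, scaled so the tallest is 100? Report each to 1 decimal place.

1.9 : 21.4 : 80.2 : 100.0

Each Qs atom is independently Qs-151 (p = 0.21088) or Qs-153 (q = 0.78912); the cluster is the binomial expansion (p + q)^3.
P(M) = 0.21088^3 = 0.009378
P(M+2) = 3 × 0.21088^2 × 0.78912^1 = 0.105277
P(M+4) = 3 × 0.21088^1 × 0.78912^2 = 0.393951
P(M+6) = 0.78912^3 = 0.491393
The M+6 peak is largest (0.491393); scaling to 100 gives 1.9 : 21.4 : 80.2 : 100.0.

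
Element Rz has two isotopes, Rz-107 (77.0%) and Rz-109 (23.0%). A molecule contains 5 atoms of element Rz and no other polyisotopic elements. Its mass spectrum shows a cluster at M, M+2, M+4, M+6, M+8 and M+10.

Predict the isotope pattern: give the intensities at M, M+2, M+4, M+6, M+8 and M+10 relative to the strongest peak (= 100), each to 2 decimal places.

Each Rz atom is independently Rz-107 (p = 0.770) or Rz-109 (q = 0.230); the cluster is the binomial expansion (p + q)^5.
P(M) = 0.770^5 = 0.270678
P(M+2) = 5 × 0.770^4 × 0.230^1 = 0.404260
P(M+4) = 10 × 0.770^3 × 0.230^2 = 0.241506
P(M+6) = 10 × 0.770^2 × 0.230^3 = 0.072138
P(M+8) = 5 × 0.770^1 × 0.230^4 = 0.010774
P(M+10) = 0.230^5 = 0.000644
The M+2 peak is largest (0.404260); scaling to 100 gives 66.96 : 100.00 : 59.74 : 17.84 : 2.67 : 0.16.

66.96 : 100.00 : 59.74 : 17.84 : 2.67 : 0.16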